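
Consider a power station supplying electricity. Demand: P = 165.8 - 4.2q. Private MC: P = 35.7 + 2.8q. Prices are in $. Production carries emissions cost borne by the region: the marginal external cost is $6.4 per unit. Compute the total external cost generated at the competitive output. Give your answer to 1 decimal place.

$118.9

Market equilibrium (private): 35.7 + 2.8q = 165.8 - 4.2q → q_m = 18.5857.
Total external cost = MEC × q_m = 6.4 × 18.5857 = 118.9485.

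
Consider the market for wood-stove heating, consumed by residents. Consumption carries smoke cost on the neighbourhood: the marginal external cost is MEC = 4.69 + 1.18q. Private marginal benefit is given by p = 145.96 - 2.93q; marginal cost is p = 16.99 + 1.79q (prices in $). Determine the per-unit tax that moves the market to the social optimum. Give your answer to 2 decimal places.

tax = $29.55 per unit

Social marginal benefit = demand − MEC = 141.27 - 4.11q.
Set SMB = MC: 141.27 - 4.11q = 16.99 + 1.79q → q* = 21.0644.
The Pigouvian tax equals MEC at q*: 4.69 + 1.18×21.0644 = 29.5460.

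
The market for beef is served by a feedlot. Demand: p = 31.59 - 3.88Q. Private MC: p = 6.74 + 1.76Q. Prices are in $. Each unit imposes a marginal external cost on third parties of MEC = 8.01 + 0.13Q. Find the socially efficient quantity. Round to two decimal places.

Social marginal cost = private MC + MEC = 14.75 + 1.89Q.
Set SMC = demand: 14.75 + 1.89Q = 31.59 - 3.88Q → Q* = 2.9185.

Q* = 2.92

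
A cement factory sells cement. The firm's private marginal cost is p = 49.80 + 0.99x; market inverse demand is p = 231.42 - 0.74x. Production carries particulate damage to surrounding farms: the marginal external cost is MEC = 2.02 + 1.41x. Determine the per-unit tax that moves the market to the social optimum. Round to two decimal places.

tax = 82.67 per unit

Social marginal cost = private MC + MEC = 51.82 + 2.40x.
Set SMC = demand: 51.82 + 2.40x = 231.42 - 0.74x → x* = 57.1975.
The Pigouvian tax equals MEC at x*: 2.02 + 1.41×57.1975 = 82.6685.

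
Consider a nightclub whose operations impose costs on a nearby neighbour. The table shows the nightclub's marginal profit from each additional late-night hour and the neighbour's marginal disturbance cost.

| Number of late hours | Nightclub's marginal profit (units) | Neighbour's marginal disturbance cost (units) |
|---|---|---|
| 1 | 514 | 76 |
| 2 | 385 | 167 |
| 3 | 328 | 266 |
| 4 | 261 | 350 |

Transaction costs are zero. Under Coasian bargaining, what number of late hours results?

3

Bargaining reaches the level where marginal profit last exceeds marginal disturbance cost.
That holds through level 3 (328 ≥ 266) but not at 4 (261 < 350).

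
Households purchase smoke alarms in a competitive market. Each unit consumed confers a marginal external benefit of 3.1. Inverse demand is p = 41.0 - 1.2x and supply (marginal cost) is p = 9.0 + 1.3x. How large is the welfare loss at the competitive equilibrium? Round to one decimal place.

Market equilibrium (private): 9.0 + 1.3x = 41.0 - 1.2x → x_m = 12.8000.
Social marginal benefit = demand + MEB = 44.1 - 1.2x.
Set SMB = MC: 44.1 - 1.2x = 9.0 + 1.3x → x* = 14.0400.
Between x* and x_m the wedge SMB − MC runs linearly from 0 to MEB(x_m), so the loss is a triangle.
DWL = ½ × 1.2400 × 3.1000 = 1.9220.

DWL = 1.9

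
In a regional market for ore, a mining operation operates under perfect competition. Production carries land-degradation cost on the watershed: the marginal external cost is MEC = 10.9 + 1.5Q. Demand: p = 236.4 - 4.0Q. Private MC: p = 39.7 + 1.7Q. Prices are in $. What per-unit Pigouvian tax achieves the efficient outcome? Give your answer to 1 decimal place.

Social marginal cost = private MC + MEC = 50.6 + 3.2Q.
Set SMC = demand: 50.6 + 3.2Q = 236.4 - 4.0Q → Q* = 25.8056.
The Pigouvian tax equals MEC at Q*: 10.9 + 1.5×25.8056 = 49.6084.

tax = $49.6 per unit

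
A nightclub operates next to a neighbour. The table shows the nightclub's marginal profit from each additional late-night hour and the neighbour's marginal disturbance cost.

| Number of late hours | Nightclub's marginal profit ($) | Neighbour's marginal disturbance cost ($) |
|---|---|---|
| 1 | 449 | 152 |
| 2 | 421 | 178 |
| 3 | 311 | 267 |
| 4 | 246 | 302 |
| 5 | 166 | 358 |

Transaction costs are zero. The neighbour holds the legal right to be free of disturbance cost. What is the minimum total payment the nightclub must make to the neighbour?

Efficient level: marginal profit ≥ marginal disturbance cost through level 3, so k* = 3.
With the neighbour holding the right, the nightclub must at least compensate total damage at k*: 152 + 178 + 267 = 597.

$597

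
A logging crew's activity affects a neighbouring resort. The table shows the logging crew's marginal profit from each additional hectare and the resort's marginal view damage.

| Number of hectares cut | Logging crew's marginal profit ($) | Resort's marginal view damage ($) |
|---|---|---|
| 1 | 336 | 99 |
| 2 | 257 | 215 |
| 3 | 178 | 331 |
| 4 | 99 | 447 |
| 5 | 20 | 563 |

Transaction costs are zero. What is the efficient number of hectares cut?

2

Bargaining reaches the level where marginal profit last exceeds marginal view damage.
That holds through level 2 (257 ≥ 215) but not at 3 (178 < 331).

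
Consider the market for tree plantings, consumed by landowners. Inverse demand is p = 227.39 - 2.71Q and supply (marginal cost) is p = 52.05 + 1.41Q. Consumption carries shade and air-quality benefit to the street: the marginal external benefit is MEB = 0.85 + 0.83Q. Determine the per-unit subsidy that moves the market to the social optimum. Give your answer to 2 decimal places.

subsidy = 45.30 per unit

Social marginal benefit = demand + MEB = 228.24 - 1.88Q.
Set SMB = MC: 228.24 - 1.88Q = 52.05 + 1.41Q → Q* = 53.5532.
The Pigouvian subsidy equals MEB at Q*: 0.85 + 0.83×53.5532 = 45.2992.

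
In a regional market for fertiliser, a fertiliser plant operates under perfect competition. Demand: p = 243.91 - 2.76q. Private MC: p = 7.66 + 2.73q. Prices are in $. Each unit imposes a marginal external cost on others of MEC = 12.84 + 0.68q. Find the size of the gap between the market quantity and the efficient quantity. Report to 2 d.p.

6.82 units

Market equilibrium (private): 7.66 + 2.73q = 243.91 - 2.76q → q_m = 43.0328.
Social marginal cost = private MC + MEC = 20.50 + 3.41q.
Set SMC = demand: 20.50 + 3.41q = 243.91 - 2.76q → q* = 36.2091.
Gap = |43.0328 − 36.2091| = 6.8237.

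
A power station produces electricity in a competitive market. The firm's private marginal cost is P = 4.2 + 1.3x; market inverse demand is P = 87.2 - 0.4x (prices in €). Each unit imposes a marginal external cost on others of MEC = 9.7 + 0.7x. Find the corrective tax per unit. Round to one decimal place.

Social marginal cost = private MC + MEC = 13.9 + 2.0x.
Set SMC = demand: 13.9 + 2.0x = 87.2 - 0.4x → x* = 30.5417.
The Pigouvian tax equals MEC at x*: 9.7 + 0.7×30.5417 = 31.0792.

tax = €31.1 per unit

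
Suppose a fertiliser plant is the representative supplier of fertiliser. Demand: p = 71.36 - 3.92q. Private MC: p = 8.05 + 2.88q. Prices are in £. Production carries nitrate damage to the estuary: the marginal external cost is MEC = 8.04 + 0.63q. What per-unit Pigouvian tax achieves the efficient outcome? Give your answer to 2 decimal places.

tax = £12.73 per unit

Social marginal cost = private MC + MEC = 16.09 + 3.51q.
Set SMC = demand: 16.09 + 3.51q = 71.36 - 3.92q → q* = 7.4388.
The Pigouvian tax equals MEC at q*: 8.04 + 0.63×7.4388 = 12.7264.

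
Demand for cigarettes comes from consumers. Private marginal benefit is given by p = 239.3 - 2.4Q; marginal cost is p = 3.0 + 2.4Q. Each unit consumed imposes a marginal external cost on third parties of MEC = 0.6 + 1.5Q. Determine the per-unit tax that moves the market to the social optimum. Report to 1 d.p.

tax = 56.7 per unit

Social marginal benefit = demand − MEC = 238.7 - 3.9Q.
Set SMB = MC: 238.7 - 3.9Q = 3.0 + 2.4Q → Q* = 37.4127.
The Pigouvian tax equals MEC at Q*: 0.6 + 1.5×37.4127 = 56.7191.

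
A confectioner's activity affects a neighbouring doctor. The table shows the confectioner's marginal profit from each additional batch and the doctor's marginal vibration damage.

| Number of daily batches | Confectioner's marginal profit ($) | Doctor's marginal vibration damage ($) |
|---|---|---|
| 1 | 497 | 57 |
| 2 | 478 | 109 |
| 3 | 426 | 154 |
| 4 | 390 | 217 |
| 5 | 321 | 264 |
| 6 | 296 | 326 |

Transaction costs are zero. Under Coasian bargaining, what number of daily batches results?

Bargaining reaches the level where marginal profit last exceeds marginal vibration damage.
That holds through level 5 (321 ≥ 264) but not at 6 (296 < 326).

5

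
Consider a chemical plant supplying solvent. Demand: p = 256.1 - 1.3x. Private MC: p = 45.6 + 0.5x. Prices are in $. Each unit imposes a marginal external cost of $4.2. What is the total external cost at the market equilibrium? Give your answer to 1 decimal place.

$491.2

Market equilibrium (private): 45.6 + 0.5x = 256.1 - 1.3x → x_m = 116.9444.
Total external cost = MEC × x_m = 4.2 × 116.9444 = 491.1665.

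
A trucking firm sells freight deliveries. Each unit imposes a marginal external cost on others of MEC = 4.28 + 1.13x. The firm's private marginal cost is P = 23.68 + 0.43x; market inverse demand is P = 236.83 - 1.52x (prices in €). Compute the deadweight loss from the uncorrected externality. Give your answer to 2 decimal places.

DWL = €2651.34

Market equilibrium (private): 23.68 + 0.43x = 236.83 - 1.52x → x_m = 109.3077.
Social marginal cost = private MC + MEC = 27.96 + 1.56x.
Set SMC = demand: 27.96 + 1.56x = 236.83 - 1.52x → x* = 67.8149.
Between x* and x_m the wedge SMC − demand runs linearly from 0 to MEC(x_m), so the loss is a triangle.
DWL = ½ × 41.4928 × 127.7977 = 2651.3422.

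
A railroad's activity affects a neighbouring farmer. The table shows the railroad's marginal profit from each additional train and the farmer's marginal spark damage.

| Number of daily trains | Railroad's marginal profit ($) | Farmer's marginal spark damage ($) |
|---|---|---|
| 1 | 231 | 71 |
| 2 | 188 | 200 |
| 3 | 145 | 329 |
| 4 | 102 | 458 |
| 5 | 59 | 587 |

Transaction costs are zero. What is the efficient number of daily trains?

Bargaining reaches the level where marginal profit last exceeds marginal spark damage.
That holds through level 1 (231 ≥ 71) but not at 2 (188 < 200).

1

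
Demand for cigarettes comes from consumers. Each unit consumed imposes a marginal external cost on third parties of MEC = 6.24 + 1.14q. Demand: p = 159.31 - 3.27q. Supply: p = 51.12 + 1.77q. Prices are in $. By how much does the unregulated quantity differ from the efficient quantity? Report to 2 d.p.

Market equilibrium (private): 51.12 + 1.77q = 159.31 - 3.27q → q_m = 21.4663.
Social marginal benefit = demand − MEC = 153.07 - 4.41q.
Set SMB = MC: 153.07 - 4.41q = 51.12 + 1.77q → q* = 16.4968.
Gap = |21.4663 − 16.4968| = 4.9695.

4.97 units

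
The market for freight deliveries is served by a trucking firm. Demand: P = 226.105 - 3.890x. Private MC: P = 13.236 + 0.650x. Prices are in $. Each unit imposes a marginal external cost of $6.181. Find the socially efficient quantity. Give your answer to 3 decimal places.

x* = 45.526

Social marginal cost = private MC + MEC = 19.417 + 0.650x.
Set SMC = demand: 19.417 + 0.650x = 226.105 - 3.890x → x* = 45.5260.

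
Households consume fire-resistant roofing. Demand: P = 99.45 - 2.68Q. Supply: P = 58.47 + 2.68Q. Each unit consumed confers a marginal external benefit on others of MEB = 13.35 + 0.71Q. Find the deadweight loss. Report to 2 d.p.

DWL = 37.92

Market equilibrium (private): 58.47 + 2.68Q = 99.45 - 2.68Q → Q_m = 7.6455.
Social marginal benefit = demand + MEB = 112.80 - 1.97Q.
Set SMB = MC: 112.80 - 1.97Q = 58.47 + 2.68Q → Q* = 11.6839.
The welfare-loss triangle has base |Q_m − Q*| and height MEB(Q_m) (the vertical gap between SMB and MC is zero at Q* and MEB at Q_m).
DWL = ½ × 4.0384 × 18.7783 = 37.9171.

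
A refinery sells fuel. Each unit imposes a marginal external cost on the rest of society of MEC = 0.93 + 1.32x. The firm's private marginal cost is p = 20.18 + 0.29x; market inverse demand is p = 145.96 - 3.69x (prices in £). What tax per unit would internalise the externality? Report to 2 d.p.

tax = £32.02 per unit

Social marginal cost = private MC + MEC = 21.11 + 1.61x.
Set SMC = demand: 21.11 + 1.61x = 145.96 - 3.69x → x* = 23.5566.
The Pigouvian tax equals MEC at x*: 0.93 + 1.32×23.5566 = 32.0247.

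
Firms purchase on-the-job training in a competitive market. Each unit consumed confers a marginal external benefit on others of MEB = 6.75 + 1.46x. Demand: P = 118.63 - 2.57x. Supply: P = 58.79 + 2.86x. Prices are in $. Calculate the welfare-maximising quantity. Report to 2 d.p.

x* = 16.77

Social marginal benefit = demand + MEB = 125.38 - 1.11x.
Set SMB = MC: 125.38 - 1.11x = 58.79 + 2.86x → x* = 16.7733.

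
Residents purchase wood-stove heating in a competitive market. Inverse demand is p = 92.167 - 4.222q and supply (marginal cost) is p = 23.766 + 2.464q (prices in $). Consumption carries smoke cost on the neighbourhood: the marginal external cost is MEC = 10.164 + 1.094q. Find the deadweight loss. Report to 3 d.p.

DWL = $29.311

Market equilibrium (private): 23.766 + 2.464q = 92.167 - 4.222q → q_m = 10.2305.
Social marginal benefit = demand − MEC = 82.003 - 5.316q.
Set SMB = MC: 82.003 - 5.316q = 23.766 + 2.464q → q* = 7.4855.
Between q* and q_m the wedge MC − SMB runs linearly from 0 to MEC(q_m), so the loss is a triangle.
DWL = ½ × 2.7450 × 21.3561 = 29.3112.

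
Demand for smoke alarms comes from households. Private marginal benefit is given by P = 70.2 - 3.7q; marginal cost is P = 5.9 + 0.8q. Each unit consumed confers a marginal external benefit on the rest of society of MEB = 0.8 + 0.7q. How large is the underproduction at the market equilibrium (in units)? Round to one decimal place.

2.8 units

Market equilibrium (private): 5.9 + 0.8q = 70.2 - 3.7q → q_m = 14.2889.
Social marginal benefit = demand + MEB = 71.0 - 3.0q.
Set SMB = MC: 71.0 - 3.0q = 5.9 + 0.8q → q* = 17.1316.
Gap = |14.2889 − 17.1316| = 2.8427.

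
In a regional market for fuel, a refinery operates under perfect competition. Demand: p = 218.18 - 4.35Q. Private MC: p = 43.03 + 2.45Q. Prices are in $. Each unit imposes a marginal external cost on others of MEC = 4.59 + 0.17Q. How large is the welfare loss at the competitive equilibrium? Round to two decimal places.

Market equilibrium (private): 43.03 + 2.45Q = 218.18 - 4.35Q → Q_m = 25.7574.
Social marginal cost = private MC + MEC = 47.62 + 2.62Q.
Set SMC = demand: 47.62 + 2.62Q = 218.18 - 4.35Q → Q* = 24.4706.
The loss is the area between SMC and demand from Q* to Q_m; with linear curves that's a triangle of height MEC(Q_m).
DWL = ½ × 1.2868 × 8.9688 = 5.7705.

DWL = $5.77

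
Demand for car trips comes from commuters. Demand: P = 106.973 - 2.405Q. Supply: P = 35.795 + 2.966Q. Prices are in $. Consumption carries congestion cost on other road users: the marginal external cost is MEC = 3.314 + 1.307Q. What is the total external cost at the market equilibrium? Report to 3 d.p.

$158.688

Market equilibrium (private): 35.795 + 2.966Q = 106.973 - 2.405Q → Q_m = 13.2523.
Total external cost = ∫₀^{Q_m} (3.314 + 1.307Q) dQ = 3.314×13.2523 + ½×1.307×13.2523² = 158.6881.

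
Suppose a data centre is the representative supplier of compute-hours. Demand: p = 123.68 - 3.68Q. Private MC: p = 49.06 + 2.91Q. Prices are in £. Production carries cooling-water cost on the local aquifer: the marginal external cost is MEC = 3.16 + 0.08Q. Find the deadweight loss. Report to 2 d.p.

Market equilibrium (private): 49.06 + 2.91Q = 123.68 - 3.68Q → Q_m = 11.3232.
Social marginal cost = private MC + MEC = 52.22 + 2.99Q.
Set SMC = demand: 52.22 + 2.99Q = 123.68 - 3.68Q → Q* = 10.7136.
Height of the DWL triangle at Q_m is SMC(Q_m) − demand(Q_m) = MEC(Q_m) = 4.0659.
DWL = ½ × 0.6096 × 4.0659 = 1.2393.

DWL = £1.24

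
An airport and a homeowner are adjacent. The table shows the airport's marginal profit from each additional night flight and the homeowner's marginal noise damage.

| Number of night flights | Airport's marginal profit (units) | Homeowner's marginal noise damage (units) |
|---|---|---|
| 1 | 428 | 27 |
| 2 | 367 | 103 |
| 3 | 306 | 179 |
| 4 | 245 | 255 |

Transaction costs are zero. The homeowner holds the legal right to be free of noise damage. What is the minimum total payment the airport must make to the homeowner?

309

Efficient level: marginal profit ≥ marginal noise damage through level 3, so k* = 3.
With the homeowner holding the right, the airport must at least compensate total damage at k*: 27 + 103 + 179 = 309.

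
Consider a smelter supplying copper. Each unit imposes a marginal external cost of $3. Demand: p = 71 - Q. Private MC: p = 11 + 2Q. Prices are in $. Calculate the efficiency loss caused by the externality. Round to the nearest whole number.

DWL = $2

Market equilibrium (private): 11 + 2Q = 71 - Q → Q_m = 20.0000.
Social marginal cost = private MC + MEC = 14 + 2Q.
Set SMC = demand: 14 + 2Q = 71 - Q → Q* = 19.0000.
The welfare-loss triangle has base |Q_m − Q*| and height MEC(Q_m) (the vertical gap between SMC and demand is zero at Q* and MEC at Q_m).
DWL = ½ × 1.0000 × 3.0000 = 1.5000.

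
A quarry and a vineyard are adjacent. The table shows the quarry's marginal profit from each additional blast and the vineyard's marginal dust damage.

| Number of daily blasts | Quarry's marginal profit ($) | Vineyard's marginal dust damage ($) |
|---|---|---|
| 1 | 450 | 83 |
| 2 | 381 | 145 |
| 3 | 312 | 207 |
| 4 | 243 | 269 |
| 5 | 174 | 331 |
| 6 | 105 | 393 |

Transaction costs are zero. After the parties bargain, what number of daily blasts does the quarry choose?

3

Bargaining reaches the level where marginal profit last exceeds marginal dust damage.
That holds through level 3 (312 ≥ 207) but not at 4 (243 < 269).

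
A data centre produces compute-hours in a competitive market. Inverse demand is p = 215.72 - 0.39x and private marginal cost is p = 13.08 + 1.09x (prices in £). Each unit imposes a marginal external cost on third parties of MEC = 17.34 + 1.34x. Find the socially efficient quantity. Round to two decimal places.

Social marginal cost = private MC + MEC = 30.42 + 2.43x.
Set SMC = demand: 30.42 + 2.43x = 215.72 - 0.39x → x* = 65.7092.

x* = 65.71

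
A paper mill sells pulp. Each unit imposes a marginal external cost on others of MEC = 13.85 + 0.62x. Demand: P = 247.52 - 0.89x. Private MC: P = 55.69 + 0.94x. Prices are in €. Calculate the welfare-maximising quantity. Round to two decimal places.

x* = 72.64

Social marginal cost = private MC + MEC = 69.54 + 1.56x.
Set SMC = demand: 69.54 + 1.56x = 247.52 - 0.89x → x* = 72.6449.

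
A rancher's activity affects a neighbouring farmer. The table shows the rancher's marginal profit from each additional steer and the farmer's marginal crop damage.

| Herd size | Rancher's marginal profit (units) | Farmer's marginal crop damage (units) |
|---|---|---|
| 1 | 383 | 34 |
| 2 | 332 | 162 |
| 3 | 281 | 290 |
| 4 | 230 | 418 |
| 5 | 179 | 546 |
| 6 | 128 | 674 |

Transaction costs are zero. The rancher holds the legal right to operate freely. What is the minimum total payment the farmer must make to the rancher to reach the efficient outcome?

Left alone the rancher would choose level 6 (marginal profit stays positive).
Efficient level: k* = 2 (marginal profit ≥ marginal crop damage through 2).
The farmer must at least cover the rancher's forgone profit from cutting 6→2: 281 + 230 + 179 + 128 = 818.

818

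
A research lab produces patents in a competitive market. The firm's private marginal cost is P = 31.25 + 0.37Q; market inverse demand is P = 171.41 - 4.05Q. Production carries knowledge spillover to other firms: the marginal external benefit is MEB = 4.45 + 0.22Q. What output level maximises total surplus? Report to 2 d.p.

Social marginal cost = private MC − MEB = 26.80 + 0.15Q.
Set SMC = demand: 26.80 + 0.15Q = 171.41 - 4.05Q → Q* = 34.4310.

Q* = 34.43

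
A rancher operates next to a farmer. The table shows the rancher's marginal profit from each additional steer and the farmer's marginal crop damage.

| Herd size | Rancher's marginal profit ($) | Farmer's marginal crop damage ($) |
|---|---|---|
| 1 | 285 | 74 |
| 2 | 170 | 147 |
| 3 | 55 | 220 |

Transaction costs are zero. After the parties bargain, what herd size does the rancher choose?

Bargaining reaches the level where marginal profit last exceeds marginal crop damage.
That holds through level 2 (170 ≥ 147) but not at 3 (55 < 220).

2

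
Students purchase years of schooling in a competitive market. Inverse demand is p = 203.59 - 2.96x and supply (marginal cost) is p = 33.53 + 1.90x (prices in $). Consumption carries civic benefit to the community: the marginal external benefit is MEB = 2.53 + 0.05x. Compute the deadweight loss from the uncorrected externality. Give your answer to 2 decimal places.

DWL = $1.90

Market equilibrium (private): 33.53 + 1.90x = 203.59 - 2.96x → x_m = 34.9918.
Social marginal benefit = demand + MEB = 206.12 - 2.91x.
Set SMB = MC: 206.12 - 2.91x = 33.53 + 1.90x → x* = 35.8815.
The welfare-loss triangle has base |x_m − x*| and height MEB(x_m) (the vertical gap between SMB and MC is zero at x* and MEB at x_m).
DWL = ½ × 0.8897 × 4.2796 = 1.9038.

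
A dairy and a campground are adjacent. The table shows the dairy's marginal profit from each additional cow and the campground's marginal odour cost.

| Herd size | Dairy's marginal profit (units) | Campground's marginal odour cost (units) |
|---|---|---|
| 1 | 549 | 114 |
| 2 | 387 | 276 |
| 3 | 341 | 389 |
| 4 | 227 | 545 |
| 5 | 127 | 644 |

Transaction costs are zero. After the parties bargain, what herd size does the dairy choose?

Bargaining reaches the level where marginal profit last exceeds marginal odour cost.
That holds through level 2 (387 ≥ 276) but not at 3 (341 < 389).

2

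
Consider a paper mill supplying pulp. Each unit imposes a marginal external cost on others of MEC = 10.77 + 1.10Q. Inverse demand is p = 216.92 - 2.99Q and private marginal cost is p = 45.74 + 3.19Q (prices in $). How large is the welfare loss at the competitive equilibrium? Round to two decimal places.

DWL = $116.80

Market equilibrium (private): 45.74 + 3.19Q = 216.92 - 2.99Q → Q_m = 27.6990.
Social marginal cost = private MC + MEC = 56.51 + 4.29Q.
Set SMC = demand: 56.51 + 4.29Q = 216.92 - 2.99Q → Q* = 22.0343.
Between Q* and Q_m the wedge SMC − demand runs linearly from 0 to MEC(Q_m), so the loss is a triangle.
DWL = ½ × 5.6647 × 41.2389 = 116.8030.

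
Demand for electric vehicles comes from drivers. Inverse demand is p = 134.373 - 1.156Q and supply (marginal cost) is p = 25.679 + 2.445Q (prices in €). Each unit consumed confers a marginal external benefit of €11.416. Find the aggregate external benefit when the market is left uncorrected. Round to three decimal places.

Market equilibrium (private): 25.679 + 2.445Q = 134.373 - 1.156Q → Q_m = 30.1844.
Total external benefit = MEB × Q_m = 11.416 × 30.1844 = 344.5851.

€344.585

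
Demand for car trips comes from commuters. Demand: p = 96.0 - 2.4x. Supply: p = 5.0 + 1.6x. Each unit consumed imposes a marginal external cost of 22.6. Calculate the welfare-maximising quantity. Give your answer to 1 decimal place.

Social marginal benefit = demand − MEC = 73.4 - 2.4x.
Set SMB = MC: 73.4 - 2.4x = 5.0 + 1.6x → x* = 17.1000.

x* = 17.1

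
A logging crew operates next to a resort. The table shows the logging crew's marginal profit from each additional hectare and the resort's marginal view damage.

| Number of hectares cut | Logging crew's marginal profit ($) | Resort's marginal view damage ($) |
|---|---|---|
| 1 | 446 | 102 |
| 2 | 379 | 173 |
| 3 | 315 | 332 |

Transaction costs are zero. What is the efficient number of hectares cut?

Bargaining reaches the level where marginal profit last exceeds marginal view damage.
That holds through level 2 (379 ≥ 173) but not at 3 (315 < 332).

2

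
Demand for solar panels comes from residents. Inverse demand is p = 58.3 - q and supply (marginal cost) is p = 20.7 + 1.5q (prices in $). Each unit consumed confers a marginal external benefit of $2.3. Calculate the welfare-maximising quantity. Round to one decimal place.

Social marginal benefit = demand + MEB = 60.6 - q.
Set SMB = MC: 60.6 - q = 20.7 + 1.5q → q* = 15.9600.

q* = 16.0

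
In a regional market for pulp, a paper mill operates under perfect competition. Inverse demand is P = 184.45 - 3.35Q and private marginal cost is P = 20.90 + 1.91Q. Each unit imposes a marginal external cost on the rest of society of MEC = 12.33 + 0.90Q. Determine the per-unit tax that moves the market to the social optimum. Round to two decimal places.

tax = 34.42 per unit

Social marginal cost = private MC + MEC = 33.23 + 2.81Q.
Set SMC = demand: 33.23 + 2.81Q = 184.45 - 3.35Q → Q* = 24.5487.
The Pigouvian tax equals MEC at Q*: 12.33 + 0.90×24.5487 = 34.4238.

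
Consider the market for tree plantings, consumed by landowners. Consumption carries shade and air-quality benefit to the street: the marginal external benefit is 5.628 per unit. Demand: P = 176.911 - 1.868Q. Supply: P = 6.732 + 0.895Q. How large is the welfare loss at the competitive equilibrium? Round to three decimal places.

DWL = 5.732

Market equilibrium (private): 6.732 + 0.895Q = 176.911 - 1.868Q → Q_m = 61.5921.
Social marginal benefit = demand + MEB = 182.539 - 1.868Q.
Set SMB = MC: 182.539 - 1.868Q = 6.732 + 0.895Q → Q* = 63.6290.
Height of the DWL triangle at Q_m is SMB(Q_m) − MC(Q_m) = MEB(Q_m) = 5.6280.
DWL = ½ × 2.0369 × 5.6280 = 5.7318.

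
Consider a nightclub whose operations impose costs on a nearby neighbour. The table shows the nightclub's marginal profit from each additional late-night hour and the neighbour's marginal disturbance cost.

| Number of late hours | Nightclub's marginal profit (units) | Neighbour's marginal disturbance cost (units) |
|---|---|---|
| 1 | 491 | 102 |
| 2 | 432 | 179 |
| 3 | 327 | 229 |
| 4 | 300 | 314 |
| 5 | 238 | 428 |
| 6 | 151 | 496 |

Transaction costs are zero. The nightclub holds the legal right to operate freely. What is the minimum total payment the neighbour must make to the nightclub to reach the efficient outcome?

Left alone the nightclub would choose level 6 (marginal profit stays positive).
Efficient level: k* = 3 (marginal profit ≥ marginal disturbance cost through 3).
The neighbour must at least cover the nightclub's forgone profit from cutting 6→3: 300 + 238 + 151 = 689.

689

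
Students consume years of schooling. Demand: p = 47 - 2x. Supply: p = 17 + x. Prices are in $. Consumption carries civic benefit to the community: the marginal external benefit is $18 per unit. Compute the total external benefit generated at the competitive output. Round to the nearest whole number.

Market equilibrium (private): 17 + x = 47 - 2x → x_m = 10.0000.
Total external benefit = MEB × x_m = 18 × 10.0000 = 180.0000.

$180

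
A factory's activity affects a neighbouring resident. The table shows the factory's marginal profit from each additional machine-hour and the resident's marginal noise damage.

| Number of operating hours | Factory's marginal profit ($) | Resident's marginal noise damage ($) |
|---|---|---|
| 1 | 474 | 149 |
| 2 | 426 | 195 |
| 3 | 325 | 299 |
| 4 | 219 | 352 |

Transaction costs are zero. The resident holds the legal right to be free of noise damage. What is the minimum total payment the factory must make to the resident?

$643

Efficient level: marginal profit ≥ marginal noise damage through level 3, so k* = 3.
With the resident holding the right, the factory must at least compensate total damage at k*: 149 + 195 + 299 = 643.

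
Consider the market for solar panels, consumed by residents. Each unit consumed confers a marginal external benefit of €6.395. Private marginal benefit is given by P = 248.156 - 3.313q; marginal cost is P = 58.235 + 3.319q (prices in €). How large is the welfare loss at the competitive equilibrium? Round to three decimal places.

Market equilibrium (private): 58.235 + 3.319q = 248.156 - 3.313q → q_m = 28.6371.
Social marginal benefit = demand + MEB = 254.551 - 3.313q.
Set SMB = MC: 254.551 - 3.313q = 58.235 + 3.319q → q* = 29.6013.
Height of the DWL triangle at q_m is SMB(q_m) − MC(q_m) = MEB(q_m) = 6.3950.
DWL = ½ × 0.9642 × 6.3950 = 3.0830.

DWL = €3.083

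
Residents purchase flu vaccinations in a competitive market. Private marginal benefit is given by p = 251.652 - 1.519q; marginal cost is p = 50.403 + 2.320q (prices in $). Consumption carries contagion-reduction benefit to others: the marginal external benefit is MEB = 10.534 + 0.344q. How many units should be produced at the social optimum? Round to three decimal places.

q* = 60.596

Social marginal benefit = demand + MEB = 262.186 - 1.175q.
Set SMB = MC: 262.186 - 1.175q = 50.403 + 2.320q → q* = 60.5960.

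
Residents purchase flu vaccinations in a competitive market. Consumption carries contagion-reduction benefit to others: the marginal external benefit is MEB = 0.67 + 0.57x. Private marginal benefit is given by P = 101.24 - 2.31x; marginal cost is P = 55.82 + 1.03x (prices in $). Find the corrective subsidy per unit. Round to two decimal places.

Social marginal benefit = demand + MEB = 101.91 - 1.74x.
Set SMB = MC: 101.91 - 1.74x = 55.82 + 1.03x → x* = 16.6390.
The Pigouvian subsidy equals MEB at x*: 0.67 + 0.57×16.6390 = 10.1542.

subsidy = $10.15 per unit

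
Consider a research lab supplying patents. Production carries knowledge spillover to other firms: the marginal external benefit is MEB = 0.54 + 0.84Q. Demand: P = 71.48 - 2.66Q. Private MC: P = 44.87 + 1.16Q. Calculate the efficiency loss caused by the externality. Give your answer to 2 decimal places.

Market equilibrium (private): 44.87 + 1.16Q = 71.48 - 2.66Q → Q_m = 6.9660.
Social marginal cost = private MC − MEB = 44.33 + 0.32Q.
Set SMC = demand: 44.33 + 0.32Q = 71.48 - 2.66Q → Q* = 9.1107.
The welfare-loss triangle has base |Q_m − Q*| and height MEB(Q_m) (the vertical gap between SMC and demand is zero at Q* and MEB at Q_m).
DWL = ½ × 2.1447 × 6.3914 = 6.8538.

DWL = 6.85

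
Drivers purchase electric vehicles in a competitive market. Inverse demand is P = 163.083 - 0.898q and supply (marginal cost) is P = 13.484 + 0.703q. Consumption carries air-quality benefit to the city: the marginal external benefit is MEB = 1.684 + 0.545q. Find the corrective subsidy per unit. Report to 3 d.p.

Social marginal benefit = demand + MEB = 164.767 - 0.353q.
Set SMB = MC: 164.767 - 0.353q = 13.484 + 0.703q → q* = 143.2604.
The Pigouvian subsidy equals MEB at q*: 1.684 + 0.545×143.2604 = 79.7609.

subsidy = 79.761 per unit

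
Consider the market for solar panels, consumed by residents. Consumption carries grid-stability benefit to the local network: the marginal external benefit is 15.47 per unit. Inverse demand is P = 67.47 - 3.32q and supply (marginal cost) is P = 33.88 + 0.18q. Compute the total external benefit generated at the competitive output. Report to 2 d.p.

148.47

Market equilibrium (private): 33.88 + 0.18q = 67.47 - 3.32q → q_m = 9.5971.
Total external benefit = MEB × q_m = 15.47 × 9.5971 = 148.4671.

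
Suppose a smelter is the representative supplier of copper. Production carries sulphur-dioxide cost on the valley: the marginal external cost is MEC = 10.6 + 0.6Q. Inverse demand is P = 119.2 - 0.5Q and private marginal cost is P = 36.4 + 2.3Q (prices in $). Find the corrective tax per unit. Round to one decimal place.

Social marginal cost = private MC + MEC = 47.0 + 2.9Q.
Set SMC = demand: 47.0 + 2.9Q = 119.2 - 0.5Q → Q* = 21.2353.
The Pigouvian tax equals MEC at Q*: 10.6 + 0.6×21.2353 = 23.3412.

tax = $23.3 per unit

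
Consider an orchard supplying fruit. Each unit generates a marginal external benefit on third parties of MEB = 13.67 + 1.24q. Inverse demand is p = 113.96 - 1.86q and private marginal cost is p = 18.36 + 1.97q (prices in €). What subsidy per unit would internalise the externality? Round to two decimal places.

Social marginal cost = private MC − MEB = 4.69 + 0.73q.
Set SMC = demand: 4.69 + 0.73q = 113.96 - 1.86q → q* = 42.1892.
The Pigouvian subsidy equals MEB at q*: 13.67 + 1.24×42.1892 = 65.9846.

subsidy = €65.98 per unit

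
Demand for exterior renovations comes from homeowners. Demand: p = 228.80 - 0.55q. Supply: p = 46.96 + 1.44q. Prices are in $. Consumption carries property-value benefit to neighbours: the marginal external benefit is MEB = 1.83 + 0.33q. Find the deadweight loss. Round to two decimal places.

Market equilibrium (private): 46.96 + 1.44q = 228.80 - 0.55q → q_m = 91.3769.
Social marginal benefit = demand + MEB = 230.63 - 0.22q.
Set SMB = MC: 230.63 - 0.22q = 46.96 + 1.44q → q* = 110.6446.
Height of the DWL triangle at q_m is SMB(q_m) − MC(q_m) = MEB(q_m) = 31.9844.
DWL = ½ × 19.2677 × 31.9844 = 308.1329.

DWL = $308.13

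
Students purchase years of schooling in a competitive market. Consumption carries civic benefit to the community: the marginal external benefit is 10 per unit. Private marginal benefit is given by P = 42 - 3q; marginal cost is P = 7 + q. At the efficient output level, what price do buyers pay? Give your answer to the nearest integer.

Social marginal benefit = demand + MEB = 52 - 3q.
Set SMB = MC: 52 - 3q = 7 + q → q* = 11.2500.
Consumer price on the demand curve at q*: 42 − 3×11.2500 = 8.2500.

P = 8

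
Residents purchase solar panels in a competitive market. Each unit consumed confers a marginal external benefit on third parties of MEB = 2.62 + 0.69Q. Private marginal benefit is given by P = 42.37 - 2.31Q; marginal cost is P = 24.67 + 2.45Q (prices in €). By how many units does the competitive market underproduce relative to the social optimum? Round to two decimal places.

1.27 units

Market equilibrium (private): 24.67 + 2.45Q = 42.37 - 2.31Q → Q_m = 3.7185.
Social marginal benefit = demand + MEB = 44.99 - 1.62Q.
Set SMB = MC: 44.99 - 1.62Q = 24.67 + 2.45Q → Q* = 4.9926.
Gap = |3.7185 − 4.9926| = 1.2741.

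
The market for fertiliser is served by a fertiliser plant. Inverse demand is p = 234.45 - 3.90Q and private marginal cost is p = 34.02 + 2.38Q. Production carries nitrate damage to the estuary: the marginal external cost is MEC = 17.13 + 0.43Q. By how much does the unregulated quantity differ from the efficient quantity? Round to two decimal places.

4.60 units

Market equilibrium (private): 34.02 + 2.38Q = 234.45 - 3.90Q → Q_m = 31.9156.
Social marginal cost = private MC + MEC = 51.15 + 2.81Q.
Set SMC = demand: 51.15 + 2.81Q = 234.45 - 3.90Q → Q* = 27.3174.
Gap = |31.9156 − 27.3174| = 4.5982.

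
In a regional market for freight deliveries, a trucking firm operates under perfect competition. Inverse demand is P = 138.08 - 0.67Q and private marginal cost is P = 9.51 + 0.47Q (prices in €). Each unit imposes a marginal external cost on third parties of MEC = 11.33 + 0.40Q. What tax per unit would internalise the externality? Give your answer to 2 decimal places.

tax = €41.78 per unit

Social marginal cost = private MC + MEC = 20.84 + 0.87Q.
Set SMC = demand: 20.84 + 0.87Q = 138.08 - 0.67Q → Q* = 76.1299.
The Pigouvian tax equals MEC at Q*: 11.33 + 0.40×76.1299 = 41.7820.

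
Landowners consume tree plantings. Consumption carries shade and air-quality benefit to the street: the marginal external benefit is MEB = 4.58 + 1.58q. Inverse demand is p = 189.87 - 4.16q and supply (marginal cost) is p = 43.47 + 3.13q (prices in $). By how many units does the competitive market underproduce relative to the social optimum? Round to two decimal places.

Market equilibrium (private): 43.47 + 3.13q = 189.87 - 4.16q → q_m = 20.0823.
Social marginal benefit = demand + MEB = 194.45 - 2.58q.
Set SMB = MC: 194.45 - 2.58q = 43.47 + 3.13q → q* = 26.4413.
Gap = |20.0823 − 26.4413| = 6.3590.

6.36 units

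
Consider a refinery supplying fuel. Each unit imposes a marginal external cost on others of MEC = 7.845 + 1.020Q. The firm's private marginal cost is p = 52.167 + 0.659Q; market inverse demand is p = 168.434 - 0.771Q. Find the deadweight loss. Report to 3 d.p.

DWL = 1681.716

Market equilibrium (private): 52.167 + 0.659Q = 168.434 - 0.771Q → Q_m = 81.3056.
Social marginal cost = private MC + MEC = 60.012 + 1.679Q.
Set SMC = demand: 60.012 + 1.679Q = 168.434 - 0.771Q → Q* = 44.2539.
The welfare-loss triangle has base |Q_m − Q*| and height MEC(Q_m) (the vertical gap between SMC and demand is zero at Q* and MEC at Q_m).
DWL = ½ × 37.0517 × 90.7767 = 1681.7155.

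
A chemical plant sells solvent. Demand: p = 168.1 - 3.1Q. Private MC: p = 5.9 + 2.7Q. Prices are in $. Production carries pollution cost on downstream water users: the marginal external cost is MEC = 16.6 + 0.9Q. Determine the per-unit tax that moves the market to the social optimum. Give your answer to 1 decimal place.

Social marginal cost = private MC + MEC = 22.5 + 3.6Q.
Set SMC = demand: 22.5 + 3.6Q = 168.1 - 3.1Q → Q* = 21.7313.
The Pigouvian tax equals MEC at Q*: 16.6 + 0.9×21.7313 = 36.1582.

tax = $36.2 per unit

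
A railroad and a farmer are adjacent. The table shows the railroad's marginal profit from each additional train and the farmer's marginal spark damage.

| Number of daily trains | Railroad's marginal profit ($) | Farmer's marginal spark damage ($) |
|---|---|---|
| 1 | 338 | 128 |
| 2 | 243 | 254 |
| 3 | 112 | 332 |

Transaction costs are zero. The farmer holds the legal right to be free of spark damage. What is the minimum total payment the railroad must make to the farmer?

$128

Efficient level: marginal profit ≥ marginal spark damage through level 1, so k* = 1.
With the farmer holding the right, the railroad must at least compensate total damage at k*: 128 = 128.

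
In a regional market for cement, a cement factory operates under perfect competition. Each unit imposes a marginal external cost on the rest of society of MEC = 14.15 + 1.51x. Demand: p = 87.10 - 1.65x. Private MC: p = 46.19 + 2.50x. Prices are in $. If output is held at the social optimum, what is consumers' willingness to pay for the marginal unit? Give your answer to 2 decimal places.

P = $79.30

Social marginal cost = private MC + MEC = 60.34 + 4.01x.
Set SMC = demand: 60.34 + 4.01x = 87.10 - 1.65x → x* = 4.7279.
Consumer price on the demand curve at x*: 87.10 − 1.65×4.7279 = 79.2990.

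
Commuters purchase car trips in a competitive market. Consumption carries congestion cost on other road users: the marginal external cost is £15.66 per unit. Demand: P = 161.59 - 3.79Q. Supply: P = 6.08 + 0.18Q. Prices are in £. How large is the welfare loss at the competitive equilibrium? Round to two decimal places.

Market equilibrium (private): 6.08 + 0.18Q = 161.59 - 3.79Q → Q_m = 39.1713.
Social marginal benefit = demand − MEC = 145.93 - 3.79Q.
Set SMB = MC: 145.93 - 3.79Q = 6.08 + 0.18Q → Q* = 35.2267.
The welfare-loss triangle has base |Q_m − Q*| and height MEC(Q_m) (the vertical gap between SMB and MC is zero at Q* and MEC at Q_m).
DWL = ½ × 3.9446 × 15.6600 = 30.8862.

DWL = £30.89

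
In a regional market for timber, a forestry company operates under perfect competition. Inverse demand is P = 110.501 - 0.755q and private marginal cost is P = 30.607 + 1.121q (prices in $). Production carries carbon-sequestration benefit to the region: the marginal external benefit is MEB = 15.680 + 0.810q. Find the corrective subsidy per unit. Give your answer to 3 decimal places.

subsidy = $88.302 per unit

Social marginal cost = private MC − MEB = 14.927 + 0.311q.
Set SMC = demand: 14.927 + 0.311q = 110.501 - 0.755q → q* = 89.6567.
The Pigouvian subsidy equals MEB at q*: 15.680 + 0.810×89.6567 = 88.3019.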